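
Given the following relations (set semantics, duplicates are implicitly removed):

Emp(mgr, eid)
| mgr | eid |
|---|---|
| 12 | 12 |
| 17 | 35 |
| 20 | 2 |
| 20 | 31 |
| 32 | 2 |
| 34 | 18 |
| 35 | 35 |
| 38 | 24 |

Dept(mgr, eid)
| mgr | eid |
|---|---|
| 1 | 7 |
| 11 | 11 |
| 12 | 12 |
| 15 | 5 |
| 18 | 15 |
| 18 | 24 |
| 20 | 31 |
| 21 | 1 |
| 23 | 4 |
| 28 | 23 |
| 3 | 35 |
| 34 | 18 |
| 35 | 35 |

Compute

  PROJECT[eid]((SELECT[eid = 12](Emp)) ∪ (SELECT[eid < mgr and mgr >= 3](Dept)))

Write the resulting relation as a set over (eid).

Apply σ_{eid = 12}; surviving tuples: {(12, 12)}
Apply σ_{eid < mgr and mgr >= 3}; surviving tuples: {(15, 5), (18, 15), (21, 1), (23, 4), (28, 23), (34, 18)}
Union: {(12, 12)} with {(15, 5), (18, 15), (21, 1), (23, 4), (28, 23), (34, 18)} → {(12, 12), (15, 5), (18, 15), (21, 1), (23, 4), (28, 23), (34, 18)}
Keep only column(s) eid: {1, 12, 15, 18, 23, 4, 5}

{1, 12, 15, 18, 23, 4, 5}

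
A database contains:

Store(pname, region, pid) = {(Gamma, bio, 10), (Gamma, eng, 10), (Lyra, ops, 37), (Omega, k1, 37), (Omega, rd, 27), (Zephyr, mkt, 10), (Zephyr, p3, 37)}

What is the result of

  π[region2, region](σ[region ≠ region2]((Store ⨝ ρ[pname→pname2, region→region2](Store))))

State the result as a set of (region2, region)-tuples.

{(bio, eng), (bio, mkt), (eng, bio), (eng, mkt), (k1, ops), (k1, p3), (mkt, bio), (mkt, eng), (ops, k1), (ops, p3), (p3, k1), (p3, ops)}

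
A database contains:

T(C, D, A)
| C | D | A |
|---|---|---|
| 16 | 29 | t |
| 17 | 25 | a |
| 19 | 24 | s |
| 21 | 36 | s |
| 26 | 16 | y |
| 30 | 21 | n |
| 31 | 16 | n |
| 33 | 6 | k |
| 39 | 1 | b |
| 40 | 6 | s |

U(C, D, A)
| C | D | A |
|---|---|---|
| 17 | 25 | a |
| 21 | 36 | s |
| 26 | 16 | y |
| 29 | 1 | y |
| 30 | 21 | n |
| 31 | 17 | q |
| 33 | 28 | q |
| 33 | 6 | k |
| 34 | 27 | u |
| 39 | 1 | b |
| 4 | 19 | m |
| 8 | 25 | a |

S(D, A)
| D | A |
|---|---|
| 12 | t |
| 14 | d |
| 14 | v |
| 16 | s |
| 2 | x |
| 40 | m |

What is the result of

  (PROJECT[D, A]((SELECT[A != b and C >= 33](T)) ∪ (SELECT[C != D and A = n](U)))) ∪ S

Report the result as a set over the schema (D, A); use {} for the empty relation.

{(12, t), (14, d), (14, v), (16, s), (2, x), (21, n), (40, m), (6, k), (6, s)}

Filtering on A != b and C >= 33 leaves {(33, 6, k), (40, 6, s)}.
Filtering on C != D and A = n leaves {(30, 21, n)}.
Set union of the two operands is {(30, 21, n), (33, 6, k), (40, 6, s)}.
Projecting to D, A: {(21, n), (6, k), (6, s)}
Set union of the two operands is {(12, t), (14, d), (14, v), (16, s), (2, x), (21, n), (40, m), (6, k), (6, s)}.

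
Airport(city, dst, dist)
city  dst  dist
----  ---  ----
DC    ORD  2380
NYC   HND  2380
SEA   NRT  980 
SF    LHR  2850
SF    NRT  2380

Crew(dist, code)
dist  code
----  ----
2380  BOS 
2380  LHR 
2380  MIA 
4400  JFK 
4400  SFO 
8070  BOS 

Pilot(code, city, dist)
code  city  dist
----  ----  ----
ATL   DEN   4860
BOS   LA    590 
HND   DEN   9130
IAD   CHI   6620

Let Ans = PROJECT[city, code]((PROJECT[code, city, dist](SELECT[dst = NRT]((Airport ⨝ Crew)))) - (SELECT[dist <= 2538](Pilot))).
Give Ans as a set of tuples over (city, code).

Airport ⋈ Crew (natural join on dist): {(DC, ORD, 2380, BOS), (DC, ORD, 2380, LHR), (DC, ORD, 2380, MIA), (NYC, HND, 2380, BOS), (NYC, HND, 2380, LHR), (NYC, HND, 2380, MIA), (SF, NRT, 2380, BOS), (SF, NRT, 2380, LHR), (SF, NRT, 2380, MIA)}
Apply σ_{dst = NRT}; surviving tuples: {(SF, NRT, 2380, BOS), (SF, NRT, 2380, LHR), (SF, NRT, 2380, MIA)}
π[code, city, dist]: project onto (code, city, dist) → {(BOS, SF, 2380), (LHR, SF, 2380), (MIA, SF, 2380)}
Apply σ_{dist <= 2538}; surviving tuples: {(BOS, LA, 590)}
Set difference of the two operands is {(BOS, SF, 2380), (LHR, SF, 2380), (MIA, SF, 2380)}.
π[city, code]: project onto (city, code) → {(SF, BOS), (SF, LHR), (SF, MIA)}

{(SF, BOS), (SF, LHR), (SF, MIA)}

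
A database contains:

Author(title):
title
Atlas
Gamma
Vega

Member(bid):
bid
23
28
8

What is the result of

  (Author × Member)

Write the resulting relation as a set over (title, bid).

{(Atlas, 23), (Atlas, 28), (Atlas, 8), (Gamma, 23), (Gamma, 28), (Gamma, 8), (Vega, 23), (Vega, 28), (Vega, 8)}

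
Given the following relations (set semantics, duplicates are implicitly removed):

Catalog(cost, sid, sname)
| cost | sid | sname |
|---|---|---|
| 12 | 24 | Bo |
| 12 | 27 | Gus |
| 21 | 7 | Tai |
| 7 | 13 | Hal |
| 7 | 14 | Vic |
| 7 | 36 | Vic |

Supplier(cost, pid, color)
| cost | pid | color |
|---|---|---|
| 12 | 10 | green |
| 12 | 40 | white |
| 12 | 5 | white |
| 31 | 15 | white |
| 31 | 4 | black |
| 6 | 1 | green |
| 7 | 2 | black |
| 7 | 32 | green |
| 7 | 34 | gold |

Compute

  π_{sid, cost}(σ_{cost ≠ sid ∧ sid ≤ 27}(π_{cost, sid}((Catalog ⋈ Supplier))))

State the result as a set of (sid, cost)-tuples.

Joining Catalog and Supplier on cost yields {(12, 24, Bo, 10, green), (12, 24, Bo, 40, white), (12, 24, Bo, 5, white), (12, 27, Gus, 10, green), (12, 27, Gus, 40, white), (12, 27, Gus, 5, white), (7, 13, Hal, 2, black), (7, 13, Hal, 32, green), (7, 13, Hal, 34, gold), (7, 14, Vic, 2, black), (7, 14, Vic, 32, green), (7, 14, Vic, 34, gold), (7, 36, Vic, 2, black), (7, 36, Vic, 32, green), (7, 36, Vic, 34, gold)}.
π_{cost, sid} gives {(12, 24), (12, 27), (7, 13), (7, 14), (7, 36)} (10 duplicate(s) eliminated).
Filtering on cost ≠ sid ∧ sid ≤ 27 leaves {(12, 24), (12, 27), (7, 13), (7, 14)}.
π_{sid, cost} gives {(13, 7), (14, 7), (24, 12), (27, 12)}.

{(13, 7), (14, 7), (24, 12), (27, 12)}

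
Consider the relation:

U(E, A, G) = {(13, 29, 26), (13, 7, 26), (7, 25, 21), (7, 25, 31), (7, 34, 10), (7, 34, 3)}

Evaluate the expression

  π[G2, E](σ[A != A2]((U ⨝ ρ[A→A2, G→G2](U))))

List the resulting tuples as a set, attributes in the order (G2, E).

ρ[A→A2, G→G2]: schema becomes (E, A2, G2); tuples unchanged.
Natural join on E: {(13, 29, 26, 29, 26), (13, 29, 26, 7, 26), (13, 7, 26, 29, 26), (13, 7, 26, 7, 26), (7, 25, 21, 25, 21), (7, 25, 21, 25, 31), (7, 25, 21, 34, 10), (7, 25, 21, 34, 3), (7, 25, 31, 25, 21), (7, 25, 31, 25, 31), (7, 25, 31, 34, 10), (7, 25, 31, 34, 3), (7, 34, 10, 25, 21), (7, 34, 10, 25, 31), (7, 34, 10, 34, 10), (7, 34, 10, 34, 3), (7, 34, 3, 25, 21), (7, 34, 3, 25, 31), (7, 34, 3, 34, 10), (7, 34, 3, 34, 3)}
σ[A != A2]: keep tuples satisfying A != A2 → {(13, 29, 26, 7, 26), (13, 7, 26, 29, 26), (7, 25, 21, 34, 10), (7, 25, 21, 34, 3), (7, 25, 31, 34, 10), (7, 25, 31, 34, 3), (7, 34, 10, 25, 21), (7, 34, 10, 25, 31), (7, 34, 3, 25, 21), (7, 34, 3, 25, 31)}
π_{G2, E} gives {(10, 7), (21, 7), (26, 13), (3, 7), (31, 7)} (5 duplicate(s) eliminated).

{(10, 7), (21, 7), (26, 13), (3, 7), (31, 7)}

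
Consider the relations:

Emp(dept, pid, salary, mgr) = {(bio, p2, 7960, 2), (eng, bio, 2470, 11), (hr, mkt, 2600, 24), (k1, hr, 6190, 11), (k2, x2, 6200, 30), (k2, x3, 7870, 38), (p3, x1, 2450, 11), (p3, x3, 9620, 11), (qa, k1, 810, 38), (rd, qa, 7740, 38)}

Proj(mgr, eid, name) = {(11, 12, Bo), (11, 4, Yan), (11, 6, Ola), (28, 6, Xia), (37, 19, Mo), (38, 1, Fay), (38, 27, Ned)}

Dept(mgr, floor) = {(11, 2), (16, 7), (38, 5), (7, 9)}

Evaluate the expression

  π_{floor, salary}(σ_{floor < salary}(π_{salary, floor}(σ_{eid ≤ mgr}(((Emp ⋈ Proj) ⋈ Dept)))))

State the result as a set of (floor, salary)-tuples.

{(2, 2450), (2, 2470), (2, 6190), (2, 9620), (5, 7740), (5, 7870), (5, 810)}

Joining Emp and Proj on mgr yields {(eng, bio, 2470, 11, 12, Bo), (eng, bio, 2470, 11, 4, Yan), (eng, bio, 2470, 11, 6, Ola), (k1, hr, 6190, 11, 12, Bo), (k1, hr, 6190, 11, 4, Yan), (k1, hr, 6190, 11, 6, Ola), (k2, x3, 7870, 38, 1, Fay), (k2, x3, 7870, 38, 27, Ned), (p3, x1, 2450, 11, 12, Bo), (p3, x1, 2450, 11, 4, Yan), (p3, x1, 2450, 11, 6, Ola), (p3, x3, 9620, 11, 12, Bo), (p3, x3, 9620, 11, 4, Yan), (p3, x3, 9620, 11, 6, Ola), (qa, k1, 810, 38, 1, Fay), (qa, k1, 810, 38, 27, Ned), (rd, qa, 7740, 38, 1, Fay), (rd, qa, 7740, 38, 27, Ned)}.
Joining (Emp ⋈ Proj) and Dept on mgr yields {(eng, bio, 2470, 11, 12, Bo, 2), (eng, bio, 2470, 11, 4, Yan, 2), (eng, bio, 2470, 11, 6, Ola, 2), (k1, hr, 6190, 11, 12, Bo, 2), (k1, hr, 6190, 11, 4, Yan, 2), (k1, hr, 6190, 11, 6, Ola, 2), (k2, x3, 7870, 38, 1, Fay, 5), (k2, x3, 7870, 38, 27, Ned, 5), (p3, x1, 2450, 11, 12, Bo, 2), (p3, x1, 2450, 11, 4, Yan, 2), (p3, x1, 2450, 11, 6, Ola, 2), (p3, x3, 9620, 11, 12, Bo, 2), (p3, x3, 9620, 11, 4, Yan, 2), (p3, x3, 9620, 11, 6, Ola, 2), (qa, k1, 810, 38, 1, Fay, 5), (qa, k1, 810, 38, 27, Ned, 5), (rd, qa, 7740, 38, 1, Fay, 5), (rd, qa, 7740, 38, 27, Ned, 5)}.
Filtering on eid ≤ mgr leaves {(eng, bio, 2470, 11, 4, Yan, 2), (eng, bio, 2470, 11, 6, Ola, 2), (k1, hr, 6190, 11, 4, Yan, 2), (k1, hr, 6190, 11, 6, Ola, 2), (k2, x3, 7870, 38, 1, Fay, 5), (k2, x3, 7870, 38, 27, Ned, 5), (p3, x1, 2450, 11, 4, Yan, 2), (p3, x1, 2450, 11, 6, Ola, 2), (p3, x3, 9620, 11, 4, Yan, 2), (p3, x3, 9620, 11, 6, Ola, 2), (qa, k1, 810, 38, 1, Fay, 5), (qa, k1, 810, 38, 27, Ned, 5), (rd, qa, 7740, 38, 1, Fay, 5), (rd, qa, 7740, 38, 27, Ned, 5)}.
Projecting to salary, floor (7 duplicate(s) eliminated): {(2450, 2), (2470, 2), (6190, 2), (7740, 5), (7870, 5), (810, 5), (9620, 2)}
Filtering on floor < salary leaves {(2450, 2), (2470, 2), (6190, 2), (7740, 5), (7870, 5), (810, 5), (9620, 2)}.
Projecting to floor, salary: {(2, 2450), (2, 2470), (2, 6190), (2, 9620), (5, 7740), (5, 7870), (5, 810)}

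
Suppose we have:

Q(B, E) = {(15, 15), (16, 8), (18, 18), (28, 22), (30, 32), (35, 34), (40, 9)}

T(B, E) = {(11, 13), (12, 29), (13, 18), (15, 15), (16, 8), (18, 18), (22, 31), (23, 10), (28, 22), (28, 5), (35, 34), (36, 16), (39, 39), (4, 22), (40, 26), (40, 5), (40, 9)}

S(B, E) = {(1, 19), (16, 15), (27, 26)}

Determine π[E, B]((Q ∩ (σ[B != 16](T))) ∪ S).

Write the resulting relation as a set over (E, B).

Apply σ_{B != 16}; surviving tuples: {(11, 13), (12, 29), (13, 18), (15, 15), (18, 18), (22, 31), (23, 10), (28, 22), (28, 5), (35, 34), (36, 16), (39, 39), (4, 22), (40, 26), (40, 5), (40, 9)}
Intersection: {(15, 15), (16, 8), (18, 18), (28, 22), (30, 32), (35, 34), (40, 9)} with {(11, 13), (12, 29), (13, 18), (15, 15), (18, 18), (22, 31), (23, 10), (28, 22), (28, 5), (35, 34), (36, 16), (39, 39), (4, 22), (40, 26), (40, 5), (40, 9)} → {(15, 15), (18, 18), (28, 22), (35, 34), (40, 9)}
Union: {(15, 15), (18, 18), (28, 22), (35, 34), (40, 9)} with {(1, 19), (16, 15), (27, 26)} → {(1, 19), (15, 15), (16, 15), (18, 18), (27, 26), (28, 22), (35, 34), (40, 9)}
π[E, B]: project onto (E, B) → {(15, 15), (15, 16), (18, 18), (19, 1), (22, 28), (26, 27), (34, 35), (9, 40)}

{(15, 15), (15, 16), (18, 18), (19, 1), (22, 28), (26, 27), (34, 35), (9, 40)}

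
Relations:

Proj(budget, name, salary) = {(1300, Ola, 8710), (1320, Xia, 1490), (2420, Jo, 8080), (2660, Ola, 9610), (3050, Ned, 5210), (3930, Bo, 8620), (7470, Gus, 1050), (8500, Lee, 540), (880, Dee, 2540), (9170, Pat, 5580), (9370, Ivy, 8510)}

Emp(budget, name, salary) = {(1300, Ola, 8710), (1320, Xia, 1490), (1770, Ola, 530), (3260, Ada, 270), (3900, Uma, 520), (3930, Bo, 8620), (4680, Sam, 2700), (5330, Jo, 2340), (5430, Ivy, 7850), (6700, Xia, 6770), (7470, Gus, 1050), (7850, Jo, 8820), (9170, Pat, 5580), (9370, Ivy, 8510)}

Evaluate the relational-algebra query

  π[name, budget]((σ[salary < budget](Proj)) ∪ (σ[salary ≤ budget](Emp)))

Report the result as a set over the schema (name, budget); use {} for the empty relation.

Selection salary < budget: {(7470, Gus, 1050), (8500, Lee, 540), (9170, Pat, 5580), (9370, Ivy, 8510)}
Selection salary ≤ budget: {(1770, Ola, 530), (3260, Ada, 270), (3900, Uma, 520), (4680, Sam, 2700), (5330, Jo, 2340), (7470, Gus, 1050), (9170, Pat, 5580), (9370, Ivy, 8510)}
Set union of the two operands is {(1770, Ola, 530), (3260, Ada, 270), (3900, Uma, 520), (4680, Sam, 2700), (5330, Jo, 2340), (7470, Gus, 1050), (8500, Lee, 540), (9170, Pat, 5580), (9370, Ivy, 8510)}.
Keep only column(s) name, budget: {(Ada, 3260), (Gus, 7470), (Ivy, 9370), (Jo, 5330), (Lee, 8500), (Ola, 1770), (Pat, 9170), (Sam, 4680), (Uma, 3900)}

{(Ada, 3260), (Gus, 7470), (Ivy, 9370), (Jo, 5330), (Lee, 8500), (Ola, 1770), (Pat, 9170), (Sam, 4680), (Uma, 3900)}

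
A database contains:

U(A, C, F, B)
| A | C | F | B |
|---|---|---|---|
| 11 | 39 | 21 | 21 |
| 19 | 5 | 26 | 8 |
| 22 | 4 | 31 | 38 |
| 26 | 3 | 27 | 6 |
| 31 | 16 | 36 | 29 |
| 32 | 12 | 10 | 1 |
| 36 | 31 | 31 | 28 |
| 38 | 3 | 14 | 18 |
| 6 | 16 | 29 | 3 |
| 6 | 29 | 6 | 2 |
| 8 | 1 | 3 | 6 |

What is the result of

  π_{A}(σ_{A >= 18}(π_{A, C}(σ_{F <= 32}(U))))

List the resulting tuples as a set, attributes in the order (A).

{19, 22, 26, 32, 36, 38}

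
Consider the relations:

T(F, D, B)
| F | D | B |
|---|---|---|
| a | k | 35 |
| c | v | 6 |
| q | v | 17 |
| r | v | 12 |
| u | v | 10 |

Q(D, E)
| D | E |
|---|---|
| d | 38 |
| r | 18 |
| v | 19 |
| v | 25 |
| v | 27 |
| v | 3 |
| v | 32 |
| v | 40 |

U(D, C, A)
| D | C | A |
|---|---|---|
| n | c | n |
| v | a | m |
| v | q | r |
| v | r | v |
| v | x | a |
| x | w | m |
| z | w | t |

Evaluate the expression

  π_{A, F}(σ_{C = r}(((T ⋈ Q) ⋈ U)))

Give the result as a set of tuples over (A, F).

{(v, c), (v, q), (v, r), (v, u)}

Joining T and Q on D yields {(c, v, 6, 19), (c, v, 6, 25), (c, v, 6, 27), (c, v, 6, 3), (c, v, 6, 32), (c, v, 6, 40), (q, v, 17, 19), (q, v, 17, 25), (q, v, 17, 27), (q, v, 17, 3), (q, v, 17, 32), (q, v, 17, 40), (r, v, 12, 19), (r, v, 12, 25), (r, v, 12, 27), (r, v, 12, 3), (r, v, 12, 32), (r, v, 12, 40), (u, v, 10, 19), (u, v, 10, 25), (u, v, 10, 27), (u, v, 10, 3), (u, v, 10, 32), (u, v, 10, 40)}.
Joining (T ⋈ Q) and U on D yields {(c, v, 6, 19, a, m), (c, v, 6, 19, q, r), (c, v, 6, 19, r, v), (c, v, 6, 19, x, a), (c, v, 6, 25, a, m), (c, v, 6, 25, q, r), (c, v, 6, 25, r, v), (c, v, 6, 25, x, a), (c, v, 6, 27, a, m), (c, v, 6, 27, q, r), (c, v, 6, 27, r, v), (c, v, 6, 27, x, a), (c, v, 6, 3, a, m), (c, v, 6, 3, q, r), (c, v, 6, 3, r, v), (c, v, 6, 3, x, a), (c, v, 6, 32, a, m), (c, v, 6, 32, q, r), (c, v, 6, 32, r, v), (c, v, 6, 32, x, a), (c, v, 6, 40, a, m), (c, v, 6, 40, q, r), (c, v, 6, 40, r, v), (c, v, 6, 40, x, a), (q, v, 17, 19, a, m), (q, v, 17, 19, q, r), (q, v, 17, 19, r, v), (q, v, 17, 19, x, a), (q, v, 17, 25, a, m), (q, v, 17, 25, q, r), (q, v, 17, 25, r, v), (q, v, 17, 25, x, a), (q, v, 17, 27, a, m), (q, v, 17, 27, q, r), (q, v, 17, 27, r, v), (q, v, 17, 27, x, a), (q, v, 17, 3, a, m), (q, v, 17, 3, q, r), (q, v, 17, 3, r, v), (q, v, 17, 3, x, a), (q, v, 17, 32, a, m), (q, v, 17, 32, q, r), (q, v, 17, 32, r, v), (q, v, 17, 32, x, a), (q, v, 17, 40, a, m), (q, v, 17, 40, q, r), (q, v, 17, 40, r, v), (q, v, 17, 40, x, a), (r, v, 12, 19, a, m), (r, v, 12, 19, q, r), (r, v, 12, 19, r, v), (r, v, 12, 19, x, a), (r, v, 12, 25, a, m), (r, v, 12, 25, q, r), (r, v, 12, 25, r, v), (r, v, 12, 25, x, a), (r, v, 12, 27, a, m), (r, v, 12, 27, q, r), (r, v, 12, 27, r, v), (r, v, 12, 27, x, a), (r, v, 12, 3, a, m), (r, v, 12, 3, q, r), (r, v, 12, 3, r, v), (r, v, 12, 3, x, a), (r, v, 12, 32, a, m), (r, v, 12, 32, q, r), (r, v, 12, 32, r, v), (r, v, 12, 32, x, a), (r, v, 12, 40, a, m), (r, v, 12, 40, q, r), (r, v, 12, 40, r, v), (r, v, 12, 40, x, a), (u, v, 10, 19, a, m), (u, v, 10, 19, q, r), (u, v, 10, 19, r, v), (u, v, 10, 19, x, a), (u, v, 10, 25, a, m), (u, v, 10, 25, q, r), (u, v, 10, 25, r, v), (u, v, 10, 25, x, a), (u, v, 10, 27, a, m), (u, v, 10, 27, q, r), (u, v, 10, 27, r, v), (u, v, 10, 27, x, a), (u, v, 10, 3, a, m), (u, v, 10, 3, q, r), (u, v, 10, 3, r, v), (u, v, 10, 3, x, a), (u, v, 10, 32, a, m), (u, v, 10, 32, q, r), (u, v, 10, 32, r, v), (u, v, 10, 32, x, a), (u, v, 10, 40, a, m), (u, v, 10, 40, q, r), (u, v, 10, 40, r, v), (u, v, 10, 40, x, a)}.
σ[C = r]: keep tuples satisfying C = r → {(c, v, 6, 19, r, v), (c, v, 6, 25, r, v), (c, v, 6, 27, r, v), (c, v, 6, 3, r, v), (c, v, 6, 32, r, v), (c, v, 6, 40, r, v), (q, v, 17, 19, r, v), (q, v, 17, 25, r, v), (q, v, 17, 27, r, v), (q, v, 17, 3, r, v), (q, v, 17, 32, r, v), (q, v, 17, 40, r, v), (r, v, 12, 19, r, v), (r, v, 12, 25, r, v), (r, v, 12, 27, r, v), (r, v, 12, 3, r, v), (r, v, 12, 32, r, v), (r, v, 12, 40, r, v), (u, v, 10, 19, r, v), (u, v, 10, 25, r, v), (u, v, 10, 27, r, v), (u, v, 10, 3, r, v), (u, v, 10, 32, r, v), (u, v, 10, 40, r, v)}
π[A, F]: project onto (A, F) (20 duplicate(s) eliminated) → {(v, c), (v, q), (v, r), (v, u)}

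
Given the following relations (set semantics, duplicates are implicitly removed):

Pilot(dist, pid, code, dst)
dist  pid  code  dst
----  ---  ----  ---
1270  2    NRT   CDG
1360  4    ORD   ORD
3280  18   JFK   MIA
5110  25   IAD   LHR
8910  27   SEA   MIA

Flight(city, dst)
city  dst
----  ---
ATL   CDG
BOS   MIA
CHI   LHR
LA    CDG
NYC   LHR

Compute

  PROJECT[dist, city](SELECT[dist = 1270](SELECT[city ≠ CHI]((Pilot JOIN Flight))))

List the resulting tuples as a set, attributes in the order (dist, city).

Natural join on dst: {(1270, 2, NRT, CDG, ATL), (1270, 2, NRT, CDG, LA), (3280, 18, JFK, MIA, BOS), (5110, 25, IAD, LHR, CHI), (5110, 25, IAD, LHR, NYC), (8910, 27, SEA, MIA, BOS)}
Selection city ≠ CHI: {(1270, 2, NRT, CDG, ATL), (1270, 2, NRT, CDG, LA), (3280, 18, JFK, MIA, BOS), (5110, 25, IAD, LHR, NYC), (8910, 27, SEA, MIA, BOS)}
Selection dist = 1270: {(1270, 2, NRT, CDG, ATL), (1270, 2, NRT, CDG, LA)}
π_{dist, city} gives {(1270, ATL), (1270, LA)}.

{(1270, ATL), (1270, LA)}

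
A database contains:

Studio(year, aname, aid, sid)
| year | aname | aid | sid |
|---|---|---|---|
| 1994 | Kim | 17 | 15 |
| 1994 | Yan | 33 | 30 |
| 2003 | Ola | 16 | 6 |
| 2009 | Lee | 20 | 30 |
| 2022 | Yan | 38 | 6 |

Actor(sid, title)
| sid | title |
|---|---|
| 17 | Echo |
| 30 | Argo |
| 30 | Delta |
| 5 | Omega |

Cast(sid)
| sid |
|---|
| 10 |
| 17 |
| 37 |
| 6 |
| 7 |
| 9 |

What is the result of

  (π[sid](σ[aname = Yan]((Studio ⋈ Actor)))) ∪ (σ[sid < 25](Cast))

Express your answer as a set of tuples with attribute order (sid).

Joining Studio and Actor on sid yields {(1994, Yan, 33, 30, Argo), (1994, Yan, 33, 30, Delta), (2009, Lee, 20, 30, Argo), (2009, Lee, 20, 30, Delta)}.
Filtering on aname = Yan leaves {(1994, Yan, 33, 30, Argo), (1994, Yan, 33, 30, Delta)}.
π_{sid} gives {30} (1 duplicate(s) eliminated).
Filtering on sid < 25 leaves {10, 17, 6, 7, 9}.
Set union of the two operands is {10, 17, 30, 6, 7, 9}.

{10, 17, 30, 6, 7, 9}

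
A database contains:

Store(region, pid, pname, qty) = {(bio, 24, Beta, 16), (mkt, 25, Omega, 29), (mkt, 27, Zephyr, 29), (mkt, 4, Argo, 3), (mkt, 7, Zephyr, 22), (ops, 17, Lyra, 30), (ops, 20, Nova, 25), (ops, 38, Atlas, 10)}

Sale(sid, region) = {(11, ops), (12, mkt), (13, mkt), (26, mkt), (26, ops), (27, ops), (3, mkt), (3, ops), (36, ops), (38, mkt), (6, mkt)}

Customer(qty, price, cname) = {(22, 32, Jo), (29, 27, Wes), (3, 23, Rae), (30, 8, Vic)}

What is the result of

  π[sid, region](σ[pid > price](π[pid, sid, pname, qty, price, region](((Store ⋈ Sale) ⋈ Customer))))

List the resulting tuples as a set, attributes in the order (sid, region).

Store ⋈ Sale (natural join on region): {(mkt, 25, Omega, 29, 12), (mkt, 25, Omega, 29, 13), (mkt, 25, Omega, 29, 26), (mkt, 25, Omega, 29, 3), (mkt, 25, Omega, 29, 38), (mkt, 25, Omega, 29, 6), (mkt, 27, Zephyr, 29, 12), (mkt, 27, Zephyr, 29, 13), (mkt, 27, Zephyr, 29, 26), (mkt, 27, Zephyr, 29, 3), (mkt, 27, Zephyr, 29, 38), (mkt, 27, Zephyr, 29, 6), (mkt, 4, Argo, 3, 12), (mkt, 4, Argo, 3, 13), (mkt, 4, Argo, 3, 26), (mkt, 4, Argo, 3, 3), (mkt, 4, Argo, 3, 38), (mkt, 4, Argo, 3, 6), (mkt, 7, Zephyr, 22, 12), (mkt, 7, Zephyr, 22, 13), (mkt, 7, Zephyr, 22, 26), (mkt, 7, Zephyr, 22, 3), (mkt, 7, Zephyr, 22, 38), (mkt, 7, Zephyr, 22, 6), (ops, 17, Lyra, 30, 11), (ops, 17, Lyra, 30, 26), (ops, 17, Lyra, 30, 27), (ops, 17, Lyra, 30, 3), (ops, 17, Lyra, 30, 36), (ops, 20, Nova, 25, 11), (ops, 20, Nova, 25, 26), (ops, 20, Nova, 25, 27), (ops, 20, Nova, 25, 3), (ops, 20, Nova, 25, 36), (ops, 38, Atlas, 10, 11), (ops, 38, Atlas, 10, 26), (ops, 38, Atlas, 10, 27), (ops, 38, Atlas, 10, 3), (ops, 38, Atlas, 10, 36)}
(Store ⋈ Sale) ⋈ Customer (natural join on qty): {(mkt, 25, Omega, 29, 12, 27, Wes), (mkt, 25, Omega, 29, 13, 27, Wes), (mkt, 25, Omega, 29, 26, 27, Wes), (mkt, 25, Omega, 29, 3, 27, Wes), (mkt, 25, Omega, 29, 38, 27, Wes), (mkt, 25, Omega, 29, 6, 27, Wes), (mkt, 27, Zephyr, 29, 12, 27, Wes), (mkt, 27, Zephyr, 29, 13, 27, Wes), (mkt, 27, Zephyr, 29, 26, 27, Wes), (mkt, 27, Zephyr, 29, 3, 27, Wes), (mkt, 27, Zephyr, 29, 38, 27, Wes), (mkt, 27, Zephyr, 29, 6, 27, Wes), (mkt, 4, Argo, 3, 12, 23, Rae), (mkt, 4, Argo, 3, 13, 23, Rae), (mkt, 4, Argo, 3, 26, 23, Rae), (mkt, 4, Argo, 3, 3, 23, Rae), (mkt, 4, Argo, 3, 38, 23, Rae), (mkt, 4, Argo, 3, 6, 23, Rae), (mkt, 7, Zephyr, 22, 12, 32, Jo), (mkt, 7, Zephyr, 22, 13, 32, Jo), (mkt, 7, Zephyr, 22, 26, 32, Jo), (mkt, 7, Zephyr, 22, 3, 32, Jo), (mkt, 7, Zephyr, 22, 38, 32, Jo), (mkt, 7, Zephyr, 22, 6, 32, Jo), (ops, 17, Lyra, 30, 11, 8, Vic), (ops, 17, Lyra, 30, 26, 8, Vic), (ops, 17, Lyra, 30, 27, 8, Vic), (ops, 17, Lyra, 30, 3, 8, Vic), (ops, 17, Lyra, 30, 36, 8, Vic)}
Projecting to pid, sid, pname, qty, price, region: {(17, 11, Lyra, 30, 8, ops), (17, 26, Lyra, 30, 8, ops), (17, 27, Lyra, 30, 8, ops), (17, 3, Lyra, 30, 8, ops), (17, 36, Lyra, 30, 8, ops), (25, 12, Omega, 29, 27, mkt), (25, 13, Omega, 29, 27, mkt), (25, 26, Omega, 29, 27, mkt), (25, 3, Omega, 29, 27, mkt), (25, 38, Omega, 29, 27, mkt), (25, 6, Omega, 29, 27, mkt), (27, 12, Zephyr, 29, 27, mkt), (27, 13, Zephyr, 29, 27, mkt), (27, 26, Zephyr, 29, 27, mkt), (27, 3, Zephyr, 29, 27, mkt), (27, 38, Zephyr, 29, 27, mkt), (27, 6, Zephyr, 29, 27, mkt), (4, 12, Argo, 3, 23, mkt), (4, 13, Argo, 3, 23, mkt), (4, 26, Argo, 3, 23, mkt), (4, 3, Argo, 3, 23, mkt), (4, 38, Argo, 3, 23, mkt), (4, 6, Argo, 3, 23, mkt), (7, 12, Zephyr, 22, 32, mkt), (7, 13, Zephyr, 22, 32, mkt), (7, 26, Zephyr, 22, 32, mkt), (7, 3, Zephyr, 22, 32, mkt), (7, 38, Zephyr, 22, 32, mkt), (7, 6, Zephyr, 22, 32, mkt)}
σ[pid > price]: keep tuples satisfying pid > price → {(17, 11, Lyra, 30, 8, ops), (17, 26, Lyra, 30, 8, ops), (17, 27, Lyra, 30, 8, ops), (17, 3, Lyra, 30, 8, ops), (17, 36, Lyra, 30, 8, ops)}
Projecting to sid, region: {(11, ops), (26, ops), (27, ops), (3, ops), (36, ops)}

{(11, ops), (26, ops), (27, ops), (3, ops), (36, ops)}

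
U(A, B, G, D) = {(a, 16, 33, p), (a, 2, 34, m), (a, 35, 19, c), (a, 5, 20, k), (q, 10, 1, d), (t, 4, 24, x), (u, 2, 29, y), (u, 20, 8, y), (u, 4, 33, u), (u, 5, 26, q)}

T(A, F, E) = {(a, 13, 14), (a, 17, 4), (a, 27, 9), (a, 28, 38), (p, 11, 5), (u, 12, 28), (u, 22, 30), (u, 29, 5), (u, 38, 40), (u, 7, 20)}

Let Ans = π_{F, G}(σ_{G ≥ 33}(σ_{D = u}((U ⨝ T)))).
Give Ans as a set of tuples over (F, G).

{(12, 33), (22, 33), (29, 33), (38, 33), (7, 33)}

U ⋈ T (natural join on A): {(a, 16, 33, p, 13, 14), (a, 16, 33, p, 17, 4), (a, 16, 33, p, 27, 9), (a, 16, 33, p, 28, 38), (a, 2, 34, m, 13, 14), (a, 2, 34, m, 17, 4), (a, 2, 34, m, 27, 9), (a, 2, 34, m, 28, 38), (a, 35, 19, c, 13, 14), (a, 35, 19, c, 17, 4), (a, 35, 19, c, 27, 9), (a, 35, 19, c, 28, 38), (a, 5, 20, k, 13, 14), (a, 5, 20, k, 17, 4), (a, 5, 20, k, 27, 9), (a, 5, 20, k, 28, 38), (u, 2, 29, y, 12, 28), (u, 2, 29, y, 22, 30), (u, 2, 29, y, 29, 5), (u, 2, 29, y, 38, 40), (u, 2, 29, y, 7, 20), (u, 20, 8, y, 12, 28), (u, 20, 8, y, 22, 30), (u, 20, 8, y, 29, 5), (u, 20, 8, y, 38, 40), (u, 20, 8, y, 7, 20), (u, 4, 33, u, 12, 28), (u, 4, 33, u, 22, 30), (u, 4, 33, u, 29, 5), (u, 4, 33, u, 38, 40), (u, 4, 33, u, 7, 20), (u, 5, 26, q, 12, 28), (u, 5, 26, q, 22, 30), (u, 5, 26, q, 29, 5), (u, 5, 26, q, 38, 40), (u, 5, 26, q, 7, 20)}
Apply σ_{D = u}; surviving tuples: {(u, 4, 33, u, 12, 28), (u, 4, 33, u, 22, 30), (u, 4, 33, u, 29, 5), (u, 4, 33, u, 38, 40), (u, 4, 33, u, 7, 20)}
Apply σ_{G ≥ 33}; surviving tuples: {(u, 4, 33, u, 12, 28), (u, 4, 33, u, 22, 30), (u, 4, 33, u, 29, 5), (u, 4, 33, u, 38, 40), (u, 4, 33, u, 7, 20)}
π[F, G]: project onto (F, G) → {(12, 33), (22, 33), (29, 33), (38, 33), (7, 33)}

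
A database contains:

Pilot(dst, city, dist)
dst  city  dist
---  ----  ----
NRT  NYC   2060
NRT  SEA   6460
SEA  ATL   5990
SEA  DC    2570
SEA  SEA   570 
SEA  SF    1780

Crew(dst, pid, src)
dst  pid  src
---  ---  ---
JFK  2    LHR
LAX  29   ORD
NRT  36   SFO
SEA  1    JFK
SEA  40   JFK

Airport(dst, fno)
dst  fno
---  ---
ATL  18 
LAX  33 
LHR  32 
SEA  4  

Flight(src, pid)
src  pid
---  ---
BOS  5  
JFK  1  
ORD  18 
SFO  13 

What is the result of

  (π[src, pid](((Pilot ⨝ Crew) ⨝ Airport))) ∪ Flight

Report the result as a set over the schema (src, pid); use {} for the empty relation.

{(BOS, 5), (JFK, 1), (JFK, 40), (ORD, 18), (SFO, 13)}

Pilot ⋈ Crew (natural join on dst): {(NRT, NYC, 2060, 36, SFO), (NRT, SEA, 6460, 36, SFO), (SEA, ATL, 5990, 1, JFK), (SEA, ATL, 5990, 40, JFK), (SEA, DC, 2570, 1, JFK), (SEA, DC, 2570, 40, JFK), (SEA, SEA, 570, 1, JFK), (SEA, SEA, 570, 40, JFK), (SEA, SF, 1780, 1, JFK), (SEA, SF, 1780, 40, JFK)}
(Pilot ⨝ Crew) ⋈ Airport (natural join on dst): {(SEA, ATL, 5990, 1, JFK, 4), (SEA, ATL, 5990, 40, JFK, 4), (SEA, DC, 2570, 1, JFK, 4), (SEA, DC, 2570, 40, JFK, 4), (SEA, SEA, 570, 1, JFK, 4), (SEA, SEA, 570, 40, JFK, 4), (SEA, SF, 1780, 1, JFK, 4), (SEA, SF, 1780, 40, JFK, 4)}
Keep only column(s) src, pid (6 duplicate(s) eliminated): {(JFK, 1), (JFK, 40)}
Set union of the two operands is {(BOS, 5), (JFK, 1), (JFK, 40), (ORD, 18), (SFO, 13)}.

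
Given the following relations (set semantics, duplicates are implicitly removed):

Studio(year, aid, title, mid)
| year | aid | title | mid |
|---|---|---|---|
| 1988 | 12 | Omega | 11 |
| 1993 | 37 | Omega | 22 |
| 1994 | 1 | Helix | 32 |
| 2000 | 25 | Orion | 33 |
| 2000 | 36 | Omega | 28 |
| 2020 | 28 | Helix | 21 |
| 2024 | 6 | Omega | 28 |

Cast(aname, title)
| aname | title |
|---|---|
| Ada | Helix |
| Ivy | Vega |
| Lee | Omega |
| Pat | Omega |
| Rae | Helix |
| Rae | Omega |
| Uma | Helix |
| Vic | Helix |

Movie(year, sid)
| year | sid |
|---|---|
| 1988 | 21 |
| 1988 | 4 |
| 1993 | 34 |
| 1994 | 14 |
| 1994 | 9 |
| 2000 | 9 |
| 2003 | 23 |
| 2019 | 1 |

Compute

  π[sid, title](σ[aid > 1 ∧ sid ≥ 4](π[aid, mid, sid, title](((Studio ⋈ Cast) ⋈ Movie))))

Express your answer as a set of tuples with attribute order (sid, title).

Joining Studio and Cast on title yields {(1988, 12, Omega, 11, Lee), (1988, 12, Omega, 11, Pat), (1988, 12, Omega, 11, Rae), (1993, 37, Omega, 22, Lee), (1993, 37, Omega, 22, Pat), (1993, 37, Omega, 22, Rae), (1994, 1, Helix, 32, Ada), (1994, 1, Helix, 32, Rae), (1994, 1, Helix, 32, Uma), (1994, 1, Helix, 32, Vic), (2000, 36, Omega, 28, Lee), (2000, 36, Omega, 28, Pat), (2000, 36, Omega, 28, Rae), (2020, 28, Helix, 21, Ada), (2020, 28, Helix, 21, Rae), (2020, 28, Helix, 21, Uma), (2020, 28, Helix, 21, Vic), (2024, 6, Omega, 28, Lee), (2024, 6, Omega, 28, Pat), (2024, 6, Omega, 28, Rae)}.
Joining (Studio ⋈ Cast) and Movie on year yields {(1988, 12, Omega, 11, Lee, 21), (1988, 12, Omega, 11, Lee, 4), (1988, 12, Omega, 11, Pat, 21), (1988, 12, Omega, 11, Pat, 4), (1988, 12, Omega, 11, Rae, 21), (1988, 12, Omega, 11, Rae, 4), (1993, 37, Omega, 22, Lee, 34), (1993, 37, Omega, 22, Pat, 34), (1993, 37, Omega, 22, Rae, 34), (1994, 1, Helix, 32, Ada, 14), (1994, 1, Helix, 32, Ada, 9), (1994, 1, Helix, 32, Rae, 14), (1994, 1, Helix, 32, Rae, 9), (1994, 1, Helix, 32, Uma, 14), (1994, 1, Helix, 32, Uma, 9), (1994, 1, Helix, 32, Vic, 14), (1994, 1, Helix, 32, Vic, 9), (2000, 36, Omega, 28, Lee, 9), (2000, 36, Omega, 28, Pat, 9), (2000, 36, Omega, 28, Rae, 9)}.
π[aid, mid, sid, title]: project onto (aid, mid, sid, title) (14 duplicate(s) eliminated) → {(1, 32, 14, Helix), (1, 32, 9, Helix), (12, 11, 21, Omega), (12, 11, 4, Omega), (36, 28, 9, Omega), (37, 22, 34, Omega)}
Selection aid > 1 ∧ sid ≥ 4: {(12, 11, 21, Omega), (12, 11, 4, Omega), (36, 28, 9, Omega), (37, 22, 34, Omega)}
π[sid, title]: project onto (sid, title) → {(21, Omega), (34, Omega), (4, Omega), (9, Omega)}

{(21, Omega), (34, Omega), (4, Omega), (9, Omega)}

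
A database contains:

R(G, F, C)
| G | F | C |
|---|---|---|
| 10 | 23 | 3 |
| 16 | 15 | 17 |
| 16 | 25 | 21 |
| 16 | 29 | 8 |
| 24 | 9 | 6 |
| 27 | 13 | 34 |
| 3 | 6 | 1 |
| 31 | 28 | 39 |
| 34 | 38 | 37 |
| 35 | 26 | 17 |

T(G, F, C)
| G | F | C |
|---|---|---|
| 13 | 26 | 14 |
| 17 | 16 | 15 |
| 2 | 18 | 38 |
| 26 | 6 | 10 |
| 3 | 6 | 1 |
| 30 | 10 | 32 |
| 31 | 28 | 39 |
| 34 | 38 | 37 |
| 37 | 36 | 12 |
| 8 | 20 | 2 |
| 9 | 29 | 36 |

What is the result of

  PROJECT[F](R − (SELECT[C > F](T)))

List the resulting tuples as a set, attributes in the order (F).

Selection C > F: {(2, 18, 38), (26, 6, 10), (30, 10, 32), (31, 28, 39), (9, 29, 36)}
Taking the difference: {(10, 23, 3), (16, 15, 17), (16, 25, 21), (16, 29, 8), (24, 9, 6), (27, 13, 34), (3, 6, 1), (34, 38, 37), (35, 26, 17)}
Keep only column(s) F: {13, 15, 23, 25, 26, 29, 38, 6, 9}

{13, 15, 23, 25, 26, 29, 38, 6, 9}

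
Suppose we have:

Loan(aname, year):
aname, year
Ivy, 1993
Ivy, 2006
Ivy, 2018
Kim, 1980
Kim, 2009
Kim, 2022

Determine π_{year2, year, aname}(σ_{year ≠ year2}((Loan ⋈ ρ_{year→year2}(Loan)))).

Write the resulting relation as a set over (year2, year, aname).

{(1980, 2009, Kim), (1980, 2022, Kim), (1993, 2006, Ivy), (1993, 2018, Ivy), (2006, 1993, Ivy), (2006, 2018, Ivy), (2009, 1980, Kim), (2009, 2022, Kim), (2018, 1993, Ivy), (2018, 2006, Ivy), (2022, 1980, Kim), (2022, 2009, Kim)}

ρ[year→year2]: schema becomes (aname, year2); tuples unchanged.
Loan ⋈ ρ_{year→year2}(Loan) (natural join on aname): {(Ivy, 1993, 1993), (Ivy, 1993, 2006), (Ivy, 1993, 2018), (Ivy, 2006, 1993), (Ivy, 2006, 2006), (Ivy, 2006, 2018), (Ivy, 2018, 1993), (Ivy, 2018, 2006), (Ivy, 2018, 2018), (Kim, 1980, 1980), (Kim, 1980, 2009), (Kim, 1980, 2022), (Kim, 2009, 1980), (Kim, 2009, 2009), (Kim, 2009, 2022), (Kim, 2022, 1980), (Kim, 2022, 2009), (Kim, 2022, 2022)}
Filtering on year ≠ year2 leaves {(Ivy, 1993, 2006), (Ivy, 1993, 2018), (Ivy, 2006, 1993), (Ivy, 2006, 2018), (Ivy, 2018, 1993), (Ivy, 2018, 2006), (Kim, 1980, 2009), (Kim, 1980, 2022), (Kim, 2009, 1980), (Kim, 2009, 2022), (Kim, 2022, 1980), (Kim, 2022, 2009)}.
π_{year2, year, aname} gives {(1980, 2009, Kim), (1980, 2022, Kim), (1993, 2006, Ivy), (1993, 2018, Ivy), (2006, 1993, Ivy), (2006, 2018, Ivy), (2009, 1980, Kim), (2009, 2022, Kim), (2018, 1993, Ivy), (2018, 2006, Ivy), (2022, 1980, Kim), (2022, 2009, Kim)}.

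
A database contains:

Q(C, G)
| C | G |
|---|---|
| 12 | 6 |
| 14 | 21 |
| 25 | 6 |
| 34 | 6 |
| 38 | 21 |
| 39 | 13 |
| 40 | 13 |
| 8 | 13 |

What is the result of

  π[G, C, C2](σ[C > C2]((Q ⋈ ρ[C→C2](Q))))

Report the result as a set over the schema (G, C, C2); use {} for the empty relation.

ρ[C→C2]: schema becomes (C2, G); tuples unchanged.
Q ⋈ ρ[C→C2](Q) (natural join on G): {(12, 6, 12), (12, 6, 25), (12, 6, 34), (14, 21, 14), (14, 21, 38), (25, 6, 12), (25, 6, 25), (25, 6, 34), (34, 6, 12), (34, 6, 25), (34, 6, 34), (38, 21, 14), (38, 21, 38), (39, 13, 39), (39, 13, 40), (39, 13, 8), (40, 13, 39), (40, 13, 40), (40, 13, 8), (8, 13, 39), (8, 13, 40), (8, 13, 8)}
σ[C > C2]: keep tuples satisfying C > C2 → {(25, 6, 12), (34, 6, 12), (34, 6, 25), (38, 21, 14), (39, 13, 8), (40, 13, 39), (40, 13, 8)}
π_{G, C, C2} gives {(13, 39, 8), (13, 40, 39), (13, 40, 8), (21, 38, 14), (6, 25, 12), (6, 34, 12), (6, 34, 25)}.

{(13, 39, 8), (13, 40, 39), (13, 40, 8), (21, 38, 14), (6, 25, 12), (6, 34, 12), (6, 34, 25)}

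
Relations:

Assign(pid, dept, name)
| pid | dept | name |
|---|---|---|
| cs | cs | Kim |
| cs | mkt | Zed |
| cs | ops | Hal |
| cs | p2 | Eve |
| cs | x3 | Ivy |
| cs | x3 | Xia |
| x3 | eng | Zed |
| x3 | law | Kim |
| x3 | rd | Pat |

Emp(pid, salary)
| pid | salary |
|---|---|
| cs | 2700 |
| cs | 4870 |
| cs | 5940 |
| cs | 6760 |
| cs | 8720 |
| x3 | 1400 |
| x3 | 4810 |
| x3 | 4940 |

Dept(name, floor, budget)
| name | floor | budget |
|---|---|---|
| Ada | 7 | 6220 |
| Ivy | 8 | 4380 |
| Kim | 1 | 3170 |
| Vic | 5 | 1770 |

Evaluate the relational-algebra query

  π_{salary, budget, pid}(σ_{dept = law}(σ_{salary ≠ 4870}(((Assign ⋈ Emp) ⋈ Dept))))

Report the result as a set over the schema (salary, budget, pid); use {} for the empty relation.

Assign ⋈ Emp (natural join on pid): {(cs, cs, Kim, 2700), (cs, cs, Kim, 4870), (cs, cs, Kim, 5940), (cs, cs, Kim, 6760), (cs, cs, Kim, 8720), (cs, mkt, Zed, 2700), (cs, mkt, Zed, 4870), (cs, mkt, Zed, 5940), (cs, mkt, Zed, 6760), (cs, mkt, Zed, 8720), (cs, ops, Hal, 2700), (cs, ops, Hal, 4870), (cs, ops, Hal, 5940), (cs, ops, Hal, 6760), (cs, ops, Hal, 8720), (cs, p2, Eve, 2700), (cs, p2, Eve, 4870), (cs, p2, Eve, 5940), (cs, p2, Eve, 6760), (cs, p2, Eve, 8720), (cs, x3, Ivy, 2700), (cs, x3, Ivy, 4870), (cs, x3, Ivy, 5940), (cs, x3, Ivy, 6760), (cs, x3, Ivy, 8720), (cs, x3, Xia, 2700), (cs, x3, Xia, 4870), (cs, x3, Xia, 5940), (cs, x3, Xia, 6760), (cs, x3, Xia, 8720), (x3, eng, Zed, 1400), (x3, eng, Zed, 4810), (x3, eng, Zed, 4940), (x3, law, Kim, 1400), (x3, law, Kim, 4810), (x3, law, Kim, 4940), (x3, rd, Pat, 1400), (x3, rd, Pat, 4810), (x3, rd, Pat, 4940)}
(Assign ⋈ Emp) ⋈ Dept (natural join on name): {(cs, cs, Kim, 2700, 1, 3170), (cs, cs, Kim, 4870, 1, 3170), (cs, cs, Kim, 5940, 1, 3170), (cs, cs, Kim, 6760, 1, 3170), (cs, cs, Kim, 8720, 1, 3170), (cs, x3, Ivy, 2700, 8, 4380), (cs, x3, Ivy, 4870, 8, 4380), (cs, x3, Ivy, 5940, 8, 4380), (cs, x3, Ivy, 6760, 8, 4380), (cs, x3, Ivy, 8720, 8, 4380), (x3, law, Kim, 1400, 1, 3170), (x3, law, Kim, 4810, 1, 3170), (x3, law, Kim, 4940, 1, 3170)}
σ[salary ≠ 4870]: keep tuples satisfying salary ≠ 4870 → {(cs, cs, Kim, 2700, 1, 3170), (cs, cs, Kim, 5940, 1, 3170), (cs, cs, Kim, 6760, 1, 3170), (cs, cs, Kim, 8720, 1, 3170), (cs, x3, Ivy, 2700, 8, 4380), (cs, x3, Ivy, 5940, 8, 4380), (cs, x3, Ivy, 6760, 8, 4380), (cs, x3, Ivy, 8720, 8, 4380), (x3, law, Kim, 1400, 1, 3170), (x3, law, Kim, 4810, 1, 3170), (x3, law, Kim, 4940, 1, 3170)}
σ[dept = law]: keep tuples satisfying dept = law → {(x3, law, Kim, 1400, 1, 3170), (x3, law, Kim, 4810, 1, 3170), (x3, law, Kim, 4940, 1, 3170)}
Keep only column(s) salary, budget, pid: {(1400, 3170, x3), (4810, 3170, x3), (4940, 3170, x3)}

{(1400, 3170, x3), (4810, 3170, x3), (4940, 3170, x3)}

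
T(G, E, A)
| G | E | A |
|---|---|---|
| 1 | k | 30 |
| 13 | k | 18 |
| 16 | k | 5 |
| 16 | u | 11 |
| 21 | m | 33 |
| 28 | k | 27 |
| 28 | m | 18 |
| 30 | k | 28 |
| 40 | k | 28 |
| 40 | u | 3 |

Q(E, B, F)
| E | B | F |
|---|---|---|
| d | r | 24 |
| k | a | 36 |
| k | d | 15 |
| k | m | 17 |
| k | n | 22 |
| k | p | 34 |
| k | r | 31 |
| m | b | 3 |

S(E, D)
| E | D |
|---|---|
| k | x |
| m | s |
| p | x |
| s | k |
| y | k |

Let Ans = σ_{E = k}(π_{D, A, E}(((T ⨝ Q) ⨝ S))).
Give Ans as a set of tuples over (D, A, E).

{(x, 18, k), (x, 27, k), (x, 28, k), (x, 30, k), (x, 5, k)}

Joining T and Q on E yields {(1, k, 30, a, 36), (1, k, 30, d, 15), (1, k, 30, m, 17), (1, k, 30, n, 22), (1, k, 30, p, 34), (1, k, 30, r, 31), (13, k, 18, a, 36), (13, k, 18, d, 15), (13, k, 18, m, 17), (13, k, 18, n, 22), (13, k, 18, p, 34), (13, k, 18, r, 31), (16, k, 5, a, 36), (16, k, 5, d, 15), (16, k, 5, m, 17), (16, k, 5, n, 22), (16, k, 5, p, 34), (16, k, 5, r, 31), (21, m, 33, b, 3), (28, k, 27, a, 36), (28, k, 27, d, 15), (28, k, 27, m, 17), (28, k, 27, n, 22), (28, k, 27, p, 34), (28, k, 27, r, 31), (28, m, 18, b, 3), (30, k, 28, a, 36), (30, k, 28, d, 15), (30, k, 28, m, 17), (30, k, 28, n, 22), (30, k, 28, p, 34), (30, k, 28, r, 31), (40, k, 28, a, 36), (40, k, 28, d, 15), (40, k, 28, m, 17), (40, k, 28, n, 22), (40, k, 28, p, 34), (40, k, 28, r, 31)}.
Joining (T ⨝ Q) and S on E yields {(1, k, 30, a, 36, x), (1, k, 30, d, 15, x), (1, k, 30, m, 17, x), (1, k, 30, n, 22, x), (1, k, 30, p, 34, x), (1, k, 30, r, 31, x), (13, k, 18, a, 36, x), (13, k, 18, d, 15, x), (13, k, 18, m, 17, x), (13, k, 18, n, 22, x), (13, k, 18, p, 34, x), (13, k, 18, r, 31, x), (16, k, 5, a, 36, x), (16, k, 5, d, 15, x), (16, k, 5, m, 17, x), (16, k, 5, n, 22, x), (16, k, 5, p, 34, x), (16, k, 5, r, 31, x), (21, m, 33, b, 3, s), (28, k, 27, a, 36, x), (28, k, 27, d, 15, x), (28, k, 27, m, 17, x), (28, k, 27, n, 22, x), (28, k, 27, p, 34, x), (28, k, 27, r, 31, x), (28, m, 18, b, 3, s), (30, k, 28, a, 36, x), (30, k, 28, d, 15, x), (30, k, 28, m, 17, x), (30, k, 28, n, 22, x), (30, k, 28, p, 34, x), (30, k, 28, r, 31, x), (40, k, 28, a, 36, x), (40, k, 28, d, 15, x), (40, k, 28, m, 17, x), (40, k, 28, n, 22, x), (40, k, 28, p, 34, x), (40, k, 28, r, 31, x)}.
Keep only column(s) D, A, E (31 duplicate(s) eliminated): {(s, 18, m), (s, 33, m), (x, 18, k), (x, 27, k), (x, 28, k), (x, 30, k), (x, 5, k)}
Selection E = k: {(x, 18, k), (x, 27, k), (x, 28, k), (x, 30, k), (x, 5, k)}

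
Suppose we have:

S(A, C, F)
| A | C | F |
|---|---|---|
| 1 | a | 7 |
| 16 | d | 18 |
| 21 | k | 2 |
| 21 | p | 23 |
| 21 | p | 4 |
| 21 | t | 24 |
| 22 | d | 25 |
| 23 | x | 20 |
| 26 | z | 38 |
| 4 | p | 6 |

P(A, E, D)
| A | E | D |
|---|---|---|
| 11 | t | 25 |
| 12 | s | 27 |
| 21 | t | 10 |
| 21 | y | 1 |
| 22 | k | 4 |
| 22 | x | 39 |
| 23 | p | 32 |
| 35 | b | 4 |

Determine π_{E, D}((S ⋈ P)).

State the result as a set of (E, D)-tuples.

{(k, 4), (p, 32), (t, 10), (x, 39), (y, 1)}

S ⋈ P (natural join on A): {(21, k, 2, t, 10), (21, k, 2, y, 1), (21, p, 23, t, 10), (21, p, 23, y, 1), (21, p, 4, t, 10), (21, p, 4, y, 1), (21, t, 24, t, 10), (21, t, 24, y, 1), (22, d, 25, k, 4), (22, d, 25, x, 39), (23, x, 20, p, 32)}
π[E, D]: project onto (E, D) (6 duplicate(s) eliminated) → {(k, 4), (p, 32), (t, 10), (x, 39), (y, 1)}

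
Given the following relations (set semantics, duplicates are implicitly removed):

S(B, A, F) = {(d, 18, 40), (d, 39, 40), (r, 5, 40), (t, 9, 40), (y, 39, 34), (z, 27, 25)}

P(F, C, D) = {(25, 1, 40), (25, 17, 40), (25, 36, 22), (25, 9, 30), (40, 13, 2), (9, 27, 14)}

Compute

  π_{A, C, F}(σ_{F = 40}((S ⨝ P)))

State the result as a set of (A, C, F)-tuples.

Joining S and P on F yields {(d, 18, 40, 13, 2), (d, 39, 40, 13, 2), (r, 5, 40, 13, 2), (t, 9, 40, 13, 2), (z, 27, 25, 1, 40), (z, 27, 25, 17, 40), (z, 27, 25, 36, 22), (z, 27, 25, 9, 30)}.
Selection F = 40: {(d, 18, 40, 13, 2), (d, 39, 40, 13, 2), (r, 5, 40, 13, 2), (t, 9, 40, 13, 2)}
Projecting to A, C, F: {(18, 13, 40), (39, 13, 40), (5, 13, 40), (9, 13, 40)}

{(18, 13, 40), (39, 13, 40), (5, 13, 40), (9, 13, 40)}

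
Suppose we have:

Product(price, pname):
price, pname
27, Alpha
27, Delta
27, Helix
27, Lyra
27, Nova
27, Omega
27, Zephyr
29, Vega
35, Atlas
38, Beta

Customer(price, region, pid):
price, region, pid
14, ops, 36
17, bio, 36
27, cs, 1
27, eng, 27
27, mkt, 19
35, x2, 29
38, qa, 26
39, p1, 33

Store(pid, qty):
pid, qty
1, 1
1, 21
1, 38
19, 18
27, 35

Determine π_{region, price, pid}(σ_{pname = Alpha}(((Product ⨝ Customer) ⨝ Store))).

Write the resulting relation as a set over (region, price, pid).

Product ⋈ Customer (natural join on price): {(27, Alpha, cs, 1), (27, Alpha, eng, 27), (27, Alpha, mkt, 19), (27, Delta, cs, 1), (27, Delta, eng, 27), (27, Delta, mkt, 19), (27, Helix, cs, 1), (27, Helix, eng, 27), (27, Helix, mkt, 19), (27, Lyra, cs, 1), (27, Lyra, eng, 27), (27, Lyra, mkt, 19), (27, Nova, cs, 1), (27, Nova, eng, 27), (27, Nova, mkt, 19), (27, Omega, cs, 1), (27, Omega, eng, 27), (27, Omega, mkt, 19), (27, Zephyr, cs, 1), (27, Zephyr, eng, 27), (27, Zephyr, mkt, 19), (35, Atlas, x2, 29), (38, Beta, qa, 26)}
(Product ⨝ Customer) ⋈ Store (natural join on pid): {(27, Alpha, cs, 1, 1), (27, Alpha, cs, 1, 21), (27, Alpha, cs, 1, 38), (27, Alpha, eng, 27, 35), (27, Alpha, mkt, 19, 18), (27, Delta, cs, 1, 1), (27, Delta, cs, 1, 21), (27, Delta, cs, 1, 38), (27, Delta, eng, 27, 35), (27, Delta, mkt, 19, 18), (27, Helix, cs, 1, 1), (27, Helix, cs, 1, 21), (27, Helix, cs, 1, 38), (27, Helix, eng, 27, 35), (27, Helix, mkt, 19, 18), (27, Lyra, cs, 1, 1), (27, Lyra, cs, 1, 21), (27, Lyra, cs, 1, 38), (27, Lyra, eng, 27, 35), (27, Lyra, mkt, 19, 18), (27, Nova, cs, 1, 1), (27, Nova, cs, 1, 21), (27, Nova, cs, 1, 38), (27, Nova, eng, 27, 35), (27, Nova, mkt, 19, 18), (27, Omega, cs, 1, 1), (27, Omega, cs, 1, 21), (27, Omega, cs, 1, 38), (27, Omega, eng, 27, 35), (27, Omega, mkt, 19, 18), (27, Zephyr, cs, 1, 1), (27, Zephyr, cs, 1, 21), (27, Zephyr, cs, 1, 38), (27, Zephyr, eng, 27, 35), (27, Zephyr, mkt, 19, 18)}
σ[pname = Alpha]: keep tuples satisfying pname = Alpha → {(27, Alpha, cs, 1, 1), (27, Alpha, cs, 1, 21), (27, Alpha, cs, 1, 38), (27, Alpha, eng, 27, 35), (27, Alpha, mkt, 19, 18)}
Keep only column(s) region, price, pid (2 duplicate(s) eliminated): {(cs, 27, 1), (eng, 27, 27), (mkt, 27, 19)}

{(cs, 27, 1), (eng, 27, 27), (mkt, 27, 19)}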